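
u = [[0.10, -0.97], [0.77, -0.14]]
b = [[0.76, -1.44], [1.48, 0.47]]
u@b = [[-1.36, -0.60],  [0.38, -1.17]]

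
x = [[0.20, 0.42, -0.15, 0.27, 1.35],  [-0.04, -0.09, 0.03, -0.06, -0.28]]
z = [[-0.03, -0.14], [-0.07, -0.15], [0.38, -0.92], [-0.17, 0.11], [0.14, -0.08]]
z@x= [[-0.00,0.00,0.0,0.0,-0.0], [-0.01,-0.02,0.01,-0.01,-0.05], [0.11,0.24,-0.08,0.16,0.77], [-0.04,-0.08,0.03,-0.05,-0.26], [0.03,0.07,-0.02,0.04,0.21]]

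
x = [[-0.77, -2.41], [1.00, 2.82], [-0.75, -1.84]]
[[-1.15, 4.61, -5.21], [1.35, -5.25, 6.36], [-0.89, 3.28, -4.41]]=x@[[0.08, 1.46, 2.64], [0.45, -2.38, 1.32]]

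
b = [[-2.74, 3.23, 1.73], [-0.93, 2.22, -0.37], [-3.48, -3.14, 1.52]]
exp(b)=[[-0.44, -0.27, 0.31],  [-0.17, 13.27, -3.43],  [-0.16, -26.95, 6.8]]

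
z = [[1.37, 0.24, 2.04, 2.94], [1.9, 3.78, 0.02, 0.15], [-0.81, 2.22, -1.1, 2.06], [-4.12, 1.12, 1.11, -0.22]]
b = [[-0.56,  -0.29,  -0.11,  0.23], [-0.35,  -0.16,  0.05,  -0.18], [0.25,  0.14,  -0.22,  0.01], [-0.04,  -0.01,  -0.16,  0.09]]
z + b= [[0.81, -0.05, 1.93, 3.17], [1.55, 3.62, 0.07, -0.03], [-0.56, 2.36, -1.32, 2.07], [-4.16, 1.11, 0.95, -0.13]]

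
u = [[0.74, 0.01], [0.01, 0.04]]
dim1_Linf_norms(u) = [0.74, 0.04]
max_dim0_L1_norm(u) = 0.75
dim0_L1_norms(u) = [0.75, 0.05]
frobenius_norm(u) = 0.74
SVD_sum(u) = [[0.74, 0.01], [0.01, 0.00]] + [[0.00,  -0.00], [-0.0,  0.04]]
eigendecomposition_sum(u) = [[0.74, 0.01],[0.01, 0.0]] + [[0.0,  -0.0], [-0.0,  0.04]]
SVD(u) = [[-1.0, -0.01], [-0.01, 1.0]] @ diag([0.7401428280002319, 0.03985717199976808]) @ [[-1.00, -0.01], [-0.01, 1.0]]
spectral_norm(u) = 0.74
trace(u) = 0.78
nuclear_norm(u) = 0.78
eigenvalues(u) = [0.74, 0.04]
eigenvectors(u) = [[1.0, -0.01], [0.01, 1.0]]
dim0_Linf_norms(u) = [0.74, 0.04]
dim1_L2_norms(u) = [0.74, 0.04]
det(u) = 0.03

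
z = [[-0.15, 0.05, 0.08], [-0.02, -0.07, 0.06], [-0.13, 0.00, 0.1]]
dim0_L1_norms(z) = [0.3, 0.12, 0.24]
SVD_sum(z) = [[-0.14, 0.02, 0.10], [-0.04, 0.00, 0.02], [-0.13, 0.02, 0.09]] + [[-0.01, 0.03, -0.02], [0.02, -0.07, 0.04], [0.0, -0.02, 0.01]] + [[-0.00,-0.00,-0.0],[-0.0,-0.00,-0.00],[0.0,0.00,0.0]]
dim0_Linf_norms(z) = [0.15, 0.07, 0.1]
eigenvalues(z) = [-0.12, 0.02, -0.02]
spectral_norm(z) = 0.24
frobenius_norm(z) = 0.26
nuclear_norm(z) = 0.34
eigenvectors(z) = [[0.83, -0.49, -0.58], [-0.27, -0.42, -0.51], [0.49, -0.76, -0.64]]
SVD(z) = [[-0.72, 0.41, -0.57], [-0.18, -0.89, -0.41], [-0.67, -0.19, 0.71]] @ diag([0.241623674990272, 0.09389361086609117, 0.0014105044212872177]) @ [[0.82,  -0.1,  -0.56],[-0.19,  0.88,  -0.43],[0.54,  0.46,  0.71]]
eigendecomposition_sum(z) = [[-0.09, 0.1, 0.01], [0.03, -0.03, -0.00], [-0.05, 0.06, 0.0]] + [[-0.03,-0.02,0.04],  [-0.02,-0.01,0.03],  [-0.04,-0.02,0.05]] + [[-0.03, -0.03, 0.04], [-0.03, -0.03, 0.03], [-0.04, -0.03, 0.04]]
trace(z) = -0.12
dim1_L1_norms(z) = [0.28, 0.15, 0.23]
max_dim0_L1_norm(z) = 0.3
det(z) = 0.00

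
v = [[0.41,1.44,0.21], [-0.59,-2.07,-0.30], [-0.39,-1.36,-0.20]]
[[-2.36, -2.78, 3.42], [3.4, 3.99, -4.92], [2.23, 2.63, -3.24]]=v@[[-0.68,-2.07,1.87],[-1.36,-1.08,1.62],[-0.60,-1.78,1.54]]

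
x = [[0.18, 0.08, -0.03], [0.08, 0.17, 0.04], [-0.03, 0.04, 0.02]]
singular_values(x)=[0.26, 0.12, 0.0]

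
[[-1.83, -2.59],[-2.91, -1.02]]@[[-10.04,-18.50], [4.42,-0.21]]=[[6.93,34.4], [24.71,54.05]]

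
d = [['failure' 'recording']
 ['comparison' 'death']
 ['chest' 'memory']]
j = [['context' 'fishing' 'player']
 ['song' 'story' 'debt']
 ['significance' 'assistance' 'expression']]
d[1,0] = 'comparison'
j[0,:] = ['context', 'fishing', 'player']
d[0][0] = 'failure'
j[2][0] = 'significance'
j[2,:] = ['significance', 'assistance', 'expression']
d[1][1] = 'death'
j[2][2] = 'expression'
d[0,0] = 'failure'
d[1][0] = 'comparison'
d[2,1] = 'memory'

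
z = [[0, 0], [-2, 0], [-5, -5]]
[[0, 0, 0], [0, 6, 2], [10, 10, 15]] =z@ [[0, -3, -1], [-2, 1, -2]]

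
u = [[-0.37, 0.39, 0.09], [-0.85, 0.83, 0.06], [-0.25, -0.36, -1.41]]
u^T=[[-0.37, -0.85, -0.25], [0.39, 0.83, -0.36], [0.09, 0.06, -1.41]]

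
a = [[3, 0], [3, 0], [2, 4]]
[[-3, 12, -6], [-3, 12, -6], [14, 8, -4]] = a@[[-1, 4, -2], [4, 0, 0]]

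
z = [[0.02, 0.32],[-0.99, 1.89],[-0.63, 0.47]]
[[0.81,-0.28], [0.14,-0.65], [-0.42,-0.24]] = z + [[0.79, -0.60], [1.13, -2.54], [0.21, -0.71]]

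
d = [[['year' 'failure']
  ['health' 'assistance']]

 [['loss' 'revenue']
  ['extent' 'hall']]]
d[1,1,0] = 'extent'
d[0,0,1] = 'failure'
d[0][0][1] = 'failure'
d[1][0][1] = 'revenue'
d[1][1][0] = 'extent'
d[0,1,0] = 'health'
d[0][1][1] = 'assistance'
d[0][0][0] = 'year'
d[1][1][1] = 'hall'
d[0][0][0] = 'year'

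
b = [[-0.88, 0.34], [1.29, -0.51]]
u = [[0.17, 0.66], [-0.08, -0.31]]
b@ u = [[-0.18, -0.69], [0.26, 1.01]]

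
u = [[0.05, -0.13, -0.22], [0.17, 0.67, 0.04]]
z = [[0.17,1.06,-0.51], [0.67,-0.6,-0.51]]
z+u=[[0.22, 0.93, -0.73], [0.84, 0.07, -0.47]]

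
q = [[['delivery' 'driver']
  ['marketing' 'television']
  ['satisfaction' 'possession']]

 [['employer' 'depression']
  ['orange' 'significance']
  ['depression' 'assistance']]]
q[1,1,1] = 'significance'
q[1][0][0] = 'employer'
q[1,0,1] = 'depression'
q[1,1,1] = 'significance'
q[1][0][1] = 'depression'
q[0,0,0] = 'delivery'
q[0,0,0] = 'delivery'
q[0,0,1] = 'driver'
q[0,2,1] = 'possession'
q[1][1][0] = 'orange'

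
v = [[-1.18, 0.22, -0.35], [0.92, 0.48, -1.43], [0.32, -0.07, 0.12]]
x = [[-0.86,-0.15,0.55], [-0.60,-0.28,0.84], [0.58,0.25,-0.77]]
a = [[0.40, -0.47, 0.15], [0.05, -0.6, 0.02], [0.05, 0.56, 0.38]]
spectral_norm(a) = 0.98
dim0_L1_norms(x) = [2.04, 0.68, 2.16]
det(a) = -0.08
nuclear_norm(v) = 3.05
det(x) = -0.00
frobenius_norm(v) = 2.19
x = a @ v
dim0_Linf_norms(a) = [0.4, 0.6, 0.38]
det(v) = 0.00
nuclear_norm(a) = 1.63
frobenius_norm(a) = 1.11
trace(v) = -0.58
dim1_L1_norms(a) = [1.02, 0.67, 0.99]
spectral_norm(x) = 1.76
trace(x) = -1.91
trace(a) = 0.18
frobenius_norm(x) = 1.79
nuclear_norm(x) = 2.08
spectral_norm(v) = 1.81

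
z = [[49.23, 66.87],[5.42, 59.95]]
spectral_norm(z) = 99.18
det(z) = 2588.90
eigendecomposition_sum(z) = [[22.12, -58.85],  [-4.77, 12.69]] + [[27.11, 125.72],[10.19, 47.26]]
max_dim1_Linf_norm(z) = 66.87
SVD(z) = [[0.82, 0.57], [0.57, -0.82]] @ diag([99.18284748145099, 26.10232682101784]) @ [[0.44, 0.90], [0.90, -0.44]]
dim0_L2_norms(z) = [49.53, 89.81]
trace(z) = 109.18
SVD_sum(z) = [[35.94, 73.38], [24.73, 50.49]] + [[13.29, -6.51], [-19.31, 9.46]]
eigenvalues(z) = [34.81, 74.37]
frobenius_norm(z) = 102.56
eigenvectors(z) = [[-0.98, -0.94], [0.21, -0.35]]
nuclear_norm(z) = 125.29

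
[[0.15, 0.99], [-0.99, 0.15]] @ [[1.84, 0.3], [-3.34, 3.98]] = [[-3.03, 3.99], [-2.32, 0.3]]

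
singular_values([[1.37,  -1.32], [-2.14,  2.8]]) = [4.0, 0.25]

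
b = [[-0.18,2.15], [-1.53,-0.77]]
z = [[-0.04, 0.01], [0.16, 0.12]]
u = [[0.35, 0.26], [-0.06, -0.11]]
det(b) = 3.43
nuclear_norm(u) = 0.50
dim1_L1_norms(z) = [0.05, 0.28]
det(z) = -0.01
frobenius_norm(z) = 0.20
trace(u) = 0.24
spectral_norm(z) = 0.20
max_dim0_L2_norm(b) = 2.28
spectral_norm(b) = 2.33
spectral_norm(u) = 0.45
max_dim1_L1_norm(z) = 0.28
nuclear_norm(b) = 3.80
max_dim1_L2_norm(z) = 0.2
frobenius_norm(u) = 0.45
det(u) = -0.02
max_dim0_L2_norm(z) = 0.16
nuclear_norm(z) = 0.23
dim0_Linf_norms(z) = [0.16, 0.12]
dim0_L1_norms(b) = [1.71, 2.92]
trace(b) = -0.95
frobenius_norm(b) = 2.75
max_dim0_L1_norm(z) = 0.2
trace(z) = 0.08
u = b @ z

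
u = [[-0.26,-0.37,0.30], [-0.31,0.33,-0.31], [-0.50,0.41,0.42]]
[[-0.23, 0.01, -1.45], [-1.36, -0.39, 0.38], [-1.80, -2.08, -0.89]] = u @ [[2.87, 0.85, 1.80], [-1.17, -2.13, 1.49], [0.27, -1.87, -1.43]]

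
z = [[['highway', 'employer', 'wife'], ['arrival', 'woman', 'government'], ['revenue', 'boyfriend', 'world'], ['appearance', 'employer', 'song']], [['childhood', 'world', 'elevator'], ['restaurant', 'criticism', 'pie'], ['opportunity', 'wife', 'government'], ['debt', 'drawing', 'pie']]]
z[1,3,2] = 'pie'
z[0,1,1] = 'woman'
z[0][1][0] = 'arrival'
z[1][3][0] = 'debt'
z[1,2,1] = 'wife'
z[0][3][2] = 'song'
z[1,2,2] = 'government'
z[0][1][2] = 'government'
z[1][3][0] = 'debt'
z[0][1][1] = 'woman'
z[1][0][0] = 'childhood'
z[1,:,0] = ['childhood', 'restaurant', 'opportunity', 'debt']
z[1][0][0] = 'childhood'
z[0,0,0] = 'highway'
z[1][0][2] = 'elevator'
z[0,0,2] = 'wife'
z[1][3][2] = 'pie'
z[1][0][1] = 'world'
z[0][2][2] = 'world'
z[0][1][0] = 'arrival'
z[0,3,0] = 'appearance'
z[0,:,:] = [['highway', 'employer', 'wife'], ['arrival', 'woman', 'government'], ['revenue', 'boyfriend', 'world'], ['appearance', 'employer', 'song']]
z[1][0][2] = 'elevator'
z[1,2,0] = 'opportunity'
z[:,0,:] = [['highway', 'employer', 'wife'], ['childhood', 'world', 'elevator']]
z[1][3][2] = 'pie'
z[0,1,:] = ['arrival', 'woman', 'government']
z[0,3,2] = 'song'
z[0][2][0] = 'revenue'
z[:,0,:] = [['highway', 'employer', 'wife'], ['childhood', 'world', 'elevator']]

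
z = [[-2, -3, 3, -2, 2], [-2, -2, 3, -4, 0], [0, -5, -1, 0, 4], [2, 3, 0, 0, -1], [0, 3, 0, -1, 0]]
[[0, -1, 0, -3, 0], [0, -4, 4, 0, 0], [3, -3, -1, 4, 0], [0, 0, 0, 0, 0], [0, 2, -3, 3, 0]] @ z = [[-4, -7, -3, 4, 3], [8, -12, -16, 16, 16], [8, 14, 1, 6, -2], [0, 0, 0, 0, 0], [2, 20, 9, -8, -15]]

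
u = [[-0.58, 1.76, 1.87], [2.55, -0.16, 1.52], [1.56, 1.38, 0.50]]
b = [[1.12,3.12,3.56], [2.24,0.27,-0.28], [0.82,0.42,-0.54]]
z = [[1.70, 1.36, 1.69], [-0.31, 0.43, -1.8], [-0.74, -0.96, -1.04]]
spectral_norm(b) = 4.90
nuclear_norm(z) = 5.09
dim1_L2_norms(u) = [2.63, 2.97, 2.14]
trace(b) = 0.85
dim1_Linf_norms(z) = [1.7, 1.8, 1.04]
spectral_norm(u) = 3.55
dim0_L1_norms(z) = [2.75, 2.75, 4.53]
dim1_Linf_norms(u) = [1.87, 2.55, 1.56]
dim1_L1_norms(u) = [4.21, 4.23, 3.44]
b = z + u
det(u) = 10.24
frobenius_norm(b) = 5.47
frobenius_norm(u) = 4.51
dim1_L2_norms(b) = [4.86, 2.27, 1.07]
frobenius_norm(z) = 3.70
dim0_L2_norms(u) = [3.05, 2.24, 2.46]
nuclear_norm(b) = 7.77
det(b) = 5.59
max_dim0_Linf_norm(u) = 2.55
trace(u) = -0.24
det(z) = -1.28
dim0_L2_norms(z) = [1.88, 1.72, 2.68]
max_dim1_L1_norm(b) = 7.8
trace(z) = 1.09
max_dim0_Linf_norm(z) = 1.8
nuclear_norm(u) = 7.23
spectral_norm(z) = 3.40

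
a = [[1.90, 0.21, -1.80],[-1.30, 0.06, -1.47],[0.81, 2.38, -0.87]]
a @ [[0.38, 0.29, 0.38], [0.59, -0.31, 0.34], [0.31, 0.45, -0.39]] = [[0.29, -0.32, 1.5], [-0.91, -1.06, 0.1], [1.44, -0.89, 1.46]]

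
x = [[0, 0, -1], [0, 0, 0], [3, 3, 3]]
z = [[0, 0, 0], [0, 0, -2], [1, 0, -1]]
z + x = [[0, 0, -1], [0, 0, -2], [4, 3, 2]]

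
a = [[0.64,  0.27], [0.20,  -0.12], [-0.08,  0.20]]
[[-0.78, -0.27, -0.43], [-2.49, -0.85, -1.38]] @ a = [[-0.52,  -0.26], [-1.65,  -0.85]]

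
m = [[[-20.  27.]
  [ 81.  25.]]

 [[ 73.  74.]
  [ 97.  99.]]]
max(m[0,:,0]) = 81.0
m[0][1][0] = 81.0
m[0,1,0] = 81.0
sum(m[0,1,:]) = 106.0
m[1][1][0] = 97.0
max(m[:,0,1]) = 74.0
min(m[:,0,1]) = 27.0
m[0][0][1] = 27.0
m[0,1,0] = 81.0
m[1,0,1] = 74.0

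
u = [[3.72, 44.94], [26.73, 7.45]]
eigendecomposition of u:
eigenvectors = [[-0.81, -0.78],[0.59, -0.63]]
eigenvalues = [-29.12, 40.29]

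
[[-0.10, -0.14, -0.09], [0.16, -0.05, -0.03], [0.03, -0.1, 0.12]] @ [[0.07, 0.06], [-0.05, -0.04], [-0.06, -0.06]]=[[0.01,0.00], [0.02,0.01], [-0.0,-0.0]]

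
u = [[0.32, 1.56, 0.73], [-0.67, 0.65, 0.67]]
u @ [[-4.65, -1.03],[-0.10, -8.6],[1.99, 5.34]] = [[-0.19, -9.85], [4.38, -1.32]]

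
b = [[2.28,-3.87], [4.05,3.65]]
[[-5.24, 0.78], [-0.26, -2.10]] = b @[[-0.84, -0.22], [0.86, -0.33]]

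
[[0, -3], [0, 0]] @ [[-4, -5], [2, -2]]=[[-6, 6], [0, 0]]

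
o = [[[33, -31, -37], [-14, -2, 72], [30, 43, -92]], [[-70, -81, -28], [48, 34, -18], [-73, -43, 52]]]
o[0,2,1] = 43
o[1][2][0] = -73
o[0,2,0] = 30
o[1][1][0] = 48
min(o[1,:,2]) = -28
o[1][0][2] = -28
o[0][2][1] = 43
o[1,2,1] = -43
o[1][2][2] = 52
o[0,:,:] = [[33, -31, -37], [-14, -2, 72], [30, 43, -92]]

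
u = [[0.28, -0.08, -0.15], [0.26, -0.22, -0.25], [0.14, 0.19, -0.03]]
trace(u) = 0.03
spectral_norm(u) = 0.53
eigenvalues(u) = [(0.13+0j), (-0.05+0.19j), (-0.05-0.19j)]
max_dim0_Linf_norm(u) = 0.28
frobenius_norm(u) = 0.59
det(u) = 0.01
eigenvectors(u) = [[(0.73+0j), (0.15+0.23j), (0.15-0.23j)], [0.05+0.00j, -0.20+0.58j, -0.20-0.58j], [0.68+0.00j, 0.74+0.00j, (0.74-0j)]]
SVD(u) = [[-0.61, 0.25, -0.75], [-0.79, -0.29, 0.54], [-0.09, 0.92, 0.37]] @ diag([0.5265885290829768, 0.25201822880408925, 0.0398915202602851]) @ [[-0.74, 0.39, 0.55], [0.49, 0.87, 0.03], [-0.47, 0.29, -0.83]]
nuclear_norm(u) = 0.82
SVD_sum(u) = [[0.24, -0.13, -0.18], [0.31, -0.16, -0.23], [0.03, -0.02, -0.03]] + [[0.03, 0.05, 0.00],[-0.04, -0.06, -0.0],[0.11, 0.2, 0.01]] + [[0.01, -0.01, 0.03], [-0.01, 0.01, -0.02], [-0.01, 0.0, -0.01]]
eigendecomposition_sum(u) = [[(0.2+0j), (-0.08-0j), -0.06-0.00j],[0.01+0.00j, -0.01-0.00j, (-0-0j)],[(0.19+0j), -0.07-0.00j, (-0.06-0j)]] + [[0.04-0.04j, (-0+0.06j), -0.04+0.04j], [(0.12+0.02j), (-0.11+0.08j), (-0.12-0.03j)], [(-0.02-0.15j), 0.13+0.09j, (0.01+0.15j)]] + [[0.04+0.04j, (-0-0.06j), (-0.04-0.04j)], [0.12-0.02j, -0.11-0.08j, (-0.12+0.03j)], [(-0.02+0.15j), (0.13-0.09j), (0.01-0.15j)]]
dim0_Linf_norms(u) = [0.28, 0.22, 0.25]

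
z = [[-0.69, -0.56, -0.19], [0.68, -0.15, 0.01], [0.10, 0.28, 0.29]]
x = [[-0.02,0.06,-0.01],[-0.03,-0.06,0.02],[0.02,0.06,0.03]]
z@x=[[0.03, -0.02, -0.01], [-0.01, 0.05, -0.01], [-0.0, 0.01, 0.01]]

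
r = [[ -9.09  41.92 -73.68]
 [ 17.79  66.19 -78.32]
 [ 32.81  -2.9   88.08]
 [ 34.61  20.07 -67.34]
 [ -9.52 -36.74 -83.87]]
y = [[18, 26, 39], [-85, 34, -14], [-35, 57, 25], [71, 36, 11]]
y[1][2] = -14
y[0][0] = 18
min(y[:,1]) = 26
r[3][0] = 34.61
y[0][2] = 39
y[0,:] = [18, 26, 39]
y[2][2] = 25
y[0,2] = 39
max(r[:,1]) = 66.19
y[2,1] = 57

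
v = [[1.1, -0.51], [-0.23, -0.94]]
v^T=[[1.1, -0.23], [-0.51, -0.94]]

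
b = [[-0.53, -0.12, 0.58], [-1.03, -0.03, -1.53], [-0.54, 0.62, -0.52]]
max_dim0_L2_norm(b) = 1.72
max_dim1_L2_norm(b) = 1.84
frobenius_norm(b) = 2.23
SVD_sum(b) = [[0.11, -0.02, 0.17], [-1.0, 0.21, -1.51], [-0.44, 0.09, -0.66]] + [[-0.63,0.03,0.42],[-0.0,0.0,0.00],[-0.15,0.01,0.10]] + [[-0.01, -0.12, -0.01], [-0.02, -0.24, -0.02], [0.05, 0.52, 0.04]]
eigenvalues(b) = [(-0.77+0j), (-0.16+1.09j), (-0.16-1.09j)]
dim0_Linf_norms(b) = [1.03, 0.62, 1.53]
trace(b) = -1.08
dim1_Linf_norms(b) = [0.58, 1.53, 0.62]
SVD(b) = [[0.10,0.97,-0.21],[-0.91,0.01,-0.41],[-0.4,0.23,0.89]] @ diag([2.005601614086815, 0.779727045681556, 0.5919357226972142]) @ [[0.55, -0.12, 0.83], [-0.83, 0.04, 0.56], [0.09, 0.99, 0.08]]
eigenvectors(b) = [[(-0.71+0j), -0.23-0.11j, -0.23+0.11j],[-0.68+0.00j, 0.80+0.00j, (0.8-0j)],[0.15+0.00j, (0.22-0.5j), (0.22+0.5j)]]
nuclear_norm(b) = 3.38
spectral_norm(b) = 2.01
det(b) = -0.93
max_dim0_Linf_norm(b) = 1.53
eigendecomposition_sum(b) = [[-0.56+0.00j, (-0.19+0j), (0.12-0j)], [(-0.53+0j), -0.18+0.00j, (0.12-0j)], [0.12-0.00j, 0.04-0.00j, -0.03+0.00j]] + [[0.01+0.15j, (0.04-0.13j), (0.23+0.12j)], [-0.25-0.42j, 0.08+0.43j, -0.82-0.03j], [-0.33+0.04j, 0.29+0.07j, (-0.25+0.5j)]] + [[0.01-0.15j, (0.04+0.13j), 0.23-0.12j], [-0.25+0.42j, 0.08-0.43j, -0.82+0.03j], [(-0.33-0.04j), 0.29-0.07j, (-0.25-0.5j)]]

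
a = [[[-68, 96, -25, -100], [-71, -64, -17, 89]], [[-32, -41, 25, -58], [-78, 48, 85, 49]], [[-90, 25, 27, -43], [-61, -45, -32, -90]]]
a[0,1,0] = -71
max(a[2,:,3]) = -43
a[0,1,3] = 89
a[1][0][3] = -58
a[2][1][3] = -90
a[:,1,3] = [89, 49, -90]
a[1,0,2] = 25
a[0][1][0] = -71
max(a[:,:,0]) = -32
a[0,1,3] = 89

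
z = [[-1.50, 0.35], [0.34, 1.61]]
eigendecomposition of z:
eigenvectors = [[-0.99, -0.11], [0.11, -0.99]]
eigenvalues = [-1.54, 1.65]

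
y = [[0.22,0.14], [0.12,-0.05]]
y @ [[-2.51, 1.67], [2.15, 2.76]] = [[-0.25, 0.75], [-0.41, 0.06]]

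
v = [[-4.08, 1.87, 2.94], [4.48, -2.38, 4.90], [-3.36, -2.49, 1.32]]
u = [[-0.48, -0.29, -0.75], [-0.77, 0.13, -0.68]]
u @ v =[[3.18, 1.66, -3.82], [6.01, -0.06, -2.52]]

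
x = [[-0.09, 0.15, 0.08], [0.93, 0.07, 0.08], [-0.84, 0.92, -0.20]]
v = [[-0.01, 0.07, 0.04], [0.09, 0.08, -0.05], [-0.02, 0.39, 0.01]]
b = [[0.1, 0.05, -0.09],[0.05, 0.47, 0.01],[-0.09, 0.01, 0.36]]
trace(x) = -0.22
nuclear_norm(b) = 0.93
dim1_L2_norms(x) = [0.19, 0.94, 1.26]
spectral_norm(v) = 0.40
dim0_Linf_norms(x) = [0.93, 0.92, 0.2]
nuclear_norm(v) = 0.54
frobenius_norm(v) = 0.42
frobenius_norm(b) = 0.62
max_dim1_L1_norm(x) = 1.96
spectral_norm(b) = 0.48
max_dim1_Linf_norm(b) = 0.47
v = x @ b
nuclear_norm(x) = 2.20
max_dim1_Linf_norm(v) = 0.39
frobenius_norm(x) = 1.58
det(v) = 0.00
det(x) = 0.10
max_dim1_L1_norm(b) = 0.53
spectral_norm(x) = 1.44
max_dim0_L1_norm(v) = 0.54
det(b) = 0.01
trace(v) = 0.08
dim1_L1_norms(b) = [0.24, 0.53, 0.46]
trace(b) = 0.93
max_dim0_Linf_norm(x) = 0.93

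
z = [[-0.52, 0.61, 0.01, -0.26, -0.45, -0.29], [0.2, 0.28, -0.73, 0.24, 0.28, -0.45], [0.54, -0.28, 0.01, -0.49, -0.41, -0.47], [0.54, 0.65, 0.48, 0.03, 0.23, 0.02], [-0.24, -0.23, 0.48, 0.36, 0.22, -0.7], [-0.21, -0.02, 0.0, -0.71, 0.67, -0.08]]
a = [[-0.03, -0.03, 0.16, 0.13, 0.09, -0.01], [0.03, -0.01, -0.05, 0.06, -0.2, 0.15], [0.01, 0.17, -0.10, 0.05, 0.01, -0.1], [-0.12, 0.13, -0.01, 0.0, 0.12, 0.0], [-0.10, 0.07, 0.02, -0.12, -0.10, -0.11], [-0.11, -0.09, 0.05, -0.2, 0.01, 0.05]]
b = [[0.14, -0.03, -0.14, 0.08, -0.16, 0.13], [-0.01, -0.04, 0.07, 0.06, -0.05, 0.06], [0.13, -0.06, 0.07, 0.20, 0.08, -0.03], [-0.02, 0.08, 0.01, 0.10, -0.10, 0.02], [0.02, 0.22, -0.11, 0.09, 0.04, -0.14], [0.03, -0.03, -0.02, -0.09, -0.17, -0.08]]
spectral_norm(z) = 1.01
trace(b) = 0.23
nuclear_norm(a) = 1.24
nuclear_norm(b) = 1.25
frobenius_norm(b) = 0.58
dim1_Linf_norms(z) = [0.61, 0.73, 0.54, 0.65, 0.7, 0.71]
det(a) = -0.00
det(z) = -1.00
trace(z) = -0.06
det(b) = -0.00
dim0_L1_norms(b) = [0.35, 0.46, 0.42, 0.62, 0.6, 0.46]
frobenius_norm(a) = 0.58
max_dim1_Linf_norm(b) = 0.22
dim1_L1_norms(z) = [2.14, 2.18, 2.2, 1.95, 2.23, 1.69]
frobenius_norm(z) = 2.45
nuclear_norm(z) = 6.00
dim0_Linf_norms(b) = [0.14, 0.22, 0.14, 0.2, 0.17, 0.14]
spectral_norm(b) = 0.33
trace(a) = -0.19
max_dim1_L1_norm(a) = 0.52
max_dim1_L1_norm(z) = 2.23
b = z @ a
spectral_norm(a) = 0.32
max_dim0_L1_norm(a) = 0.56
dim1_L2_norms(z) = [1.0, 0.99, 1.0, 1.0, 1.0, 1.0]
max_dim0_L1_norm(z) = 2.26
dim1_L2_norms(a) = [0.23, 0.26, 0.23, 0.21, 0.23, 0.26]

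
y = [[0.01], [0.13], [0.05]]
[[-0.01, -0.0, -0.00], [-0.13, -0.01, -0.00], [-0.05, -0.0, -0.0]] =y @ [[-1.02, -0.04, -0.02]]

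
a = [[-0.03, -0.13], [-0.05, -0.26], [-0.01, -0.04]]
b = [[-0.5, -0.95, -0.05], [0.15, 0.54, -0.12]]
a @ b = [[-0.0, -0.04, 0.02],[-0.01, -0.09, 0.03],[-0.00, -0.01, 0.01]]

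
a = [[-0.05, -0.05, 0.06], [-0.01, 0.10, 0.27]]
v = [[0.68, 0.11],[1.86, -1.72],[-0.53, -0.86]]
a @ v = [[-0.16, 0.03], [0.04, -0.41]]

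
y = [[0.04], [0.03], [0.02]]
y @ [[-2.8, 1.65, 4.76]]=[[-0.11, 0.07, 0.19], [-0.08, 0.05, 0.14], [-0.06, 0.03, 0.10]]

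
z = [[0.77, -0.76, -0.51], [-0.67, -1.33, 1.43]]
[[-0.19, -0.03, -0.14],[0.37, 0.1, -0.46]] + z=[[0.58,  -0.79,  -0.65], [-0.3,  -1.23,  0.97]]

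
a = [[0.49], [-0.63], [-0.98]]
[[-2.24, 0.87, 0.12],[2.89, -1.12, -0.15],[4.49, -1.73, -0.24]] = a@[[-4.58, 1.77, 0.24]]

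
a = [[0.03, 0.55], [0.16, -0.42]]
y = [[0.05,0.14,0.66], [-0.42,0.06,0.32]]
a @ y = [[-0.23, 0.04, 0.2], [0.18, -0.0, -0.03]]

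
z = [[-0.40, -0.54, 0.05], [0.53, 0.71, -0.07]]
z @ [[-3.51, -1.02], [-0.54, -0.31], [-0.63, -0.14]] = [[1.66, 0.57], [-2.20, -0.75]]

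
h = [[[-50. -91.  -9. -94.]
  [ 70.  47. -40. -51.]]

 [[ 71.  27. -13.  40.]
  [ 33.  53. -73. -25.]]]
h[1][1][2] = -73.0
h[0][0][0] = -50.0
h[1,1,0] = 33.0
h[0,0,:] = [-50.0, -91.0, -9.0, -94.0]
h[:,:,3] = [[-94.0, -51.0], [40.0, -25.0]]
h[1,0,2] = -13.0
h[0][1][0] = 70.0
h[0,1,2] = -40.0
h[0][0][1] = -91.0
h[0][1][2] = -40.0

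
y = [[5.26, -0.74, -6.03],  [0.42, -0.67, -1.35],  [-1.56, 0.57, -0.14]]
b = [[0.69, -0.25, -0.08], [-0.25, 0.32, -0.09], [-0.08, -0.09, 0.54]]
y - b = [[4.57, -0.49, -5.95],[0.67, -0.99, -1.26],[-1.48, 0.66, -0.68]]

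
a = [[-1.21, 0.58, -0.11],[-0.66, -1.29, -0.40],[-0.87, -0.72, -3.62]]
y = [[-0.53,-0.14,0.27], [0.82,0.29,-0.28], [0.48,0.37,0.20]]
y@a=[[0.5, -0.32, -0.86],[-0.94, 0.3, 0.81],[-1.0, -0.34, -0.92]]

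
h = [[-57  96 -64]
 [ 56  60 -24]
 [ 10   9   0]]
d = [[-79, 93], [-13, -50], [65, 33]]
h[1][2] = -24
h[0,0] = -57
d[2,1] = 33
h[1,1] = 60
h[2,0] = 10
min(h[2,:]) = 0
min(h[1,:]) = -24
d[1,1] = -50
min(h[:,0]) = -57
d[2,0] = 65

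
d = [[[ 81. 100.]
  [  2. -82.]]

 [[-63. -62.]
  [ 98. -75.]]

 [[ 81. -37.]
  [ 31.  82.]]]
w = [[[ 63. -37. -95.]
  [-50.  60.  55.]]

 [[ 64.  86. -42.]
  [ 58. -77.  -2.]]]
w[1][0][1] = 86.0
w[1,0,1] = 86.0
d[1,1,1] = -75.0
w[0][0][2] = -95.0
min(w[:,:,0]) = -50.0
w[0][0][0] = 63.0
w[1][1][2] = -2.0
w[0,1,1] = 60.0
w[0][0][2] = -95.0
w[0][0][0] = 63.0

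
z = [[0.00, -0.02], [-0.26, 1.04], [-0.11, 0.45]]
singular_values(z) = [1.17, 0.01]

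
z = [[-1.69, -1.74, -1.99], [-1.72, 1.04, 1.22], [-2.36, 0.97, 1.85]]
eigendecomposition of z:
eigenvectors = [[-0.89, -0.42, 0.08], [-0.26, 0.55, -0.79], [-0.38, 0.72, 0.61]]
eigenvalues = [-3.05, 3.97, 0.28]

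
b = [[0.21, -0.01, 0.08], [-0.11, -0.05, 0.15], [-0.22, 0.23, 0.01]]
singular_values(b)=[0.37, 0.18, 0.15]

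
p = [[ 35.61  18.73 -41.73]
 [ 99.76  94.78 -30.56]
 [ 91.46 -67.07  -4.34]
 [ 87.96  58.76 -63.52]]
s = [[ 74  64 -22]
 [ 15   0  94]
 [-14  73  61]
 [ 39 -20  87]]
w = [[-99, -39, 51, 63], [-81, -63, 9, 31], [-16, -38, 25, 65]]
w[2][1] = -38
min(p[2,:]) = -67.07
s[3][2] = 87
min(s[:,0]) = -14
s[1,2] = 94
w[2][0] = -16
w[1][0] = -81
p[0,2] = -41.73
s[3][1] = -20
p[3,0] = 87.96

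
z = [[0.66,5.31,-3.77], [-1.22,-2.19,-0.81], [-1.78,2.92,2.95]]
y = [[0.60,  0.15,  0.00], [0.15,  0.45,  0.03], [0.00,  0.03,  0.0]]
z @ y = [[1.19,2.38,0.16], [-1.06,-1.19,-0.07], [-0.63,1.14,0.09]]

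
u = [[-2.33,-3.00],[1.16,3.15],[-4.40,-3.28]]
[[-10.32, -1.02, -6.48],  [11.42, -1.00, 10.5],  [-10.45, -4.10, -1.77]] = u @ [[-0.45,1.61,-2.87], [3.79,-0.91,4.39]]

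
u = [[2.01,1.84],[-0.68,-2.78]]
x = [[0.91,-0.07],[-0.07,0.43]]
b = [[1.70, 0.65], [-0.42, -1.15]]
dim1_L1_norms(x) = [0.98, 0.5]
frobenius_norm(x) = 1.01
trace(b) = 0.55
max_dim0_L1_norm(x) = 0.98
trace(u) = -0.77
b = u @ x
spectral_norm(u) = 3.78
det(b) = -1.68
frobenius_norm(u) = 3.95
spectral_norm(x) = 0.92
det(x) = 0.39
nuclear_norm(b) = 2.86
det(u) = -4.34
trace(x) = 1.34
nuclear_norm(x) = 1.34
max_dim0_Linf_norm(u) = 2.78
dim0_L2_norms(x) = [0.91, 0.44]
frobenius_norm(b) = 2.19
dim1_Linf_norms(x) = [0.91, 0.43]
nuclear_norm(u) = 4.93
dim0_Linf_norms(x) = [0.91, 0.43]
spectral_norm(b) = 2.03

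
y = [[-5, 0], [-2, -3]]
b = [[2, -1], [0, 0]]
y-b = [[-7, 1], [-2, -3]]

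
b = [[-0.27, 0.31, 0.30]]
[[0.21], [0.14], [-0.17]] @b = [[-0.06, 0.07, 0.06], [-0.04, 0.04, 0.04], [0.05, -0.05, -0.05]]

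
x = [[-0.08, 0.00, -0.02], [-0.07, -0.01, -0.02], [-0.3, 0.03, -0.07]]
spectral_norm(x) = 0.33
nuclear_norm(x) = 0.35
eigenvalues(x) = [-0.15, -0.0, -0.01]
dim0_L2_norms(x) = [0.32, 0.03, 0.08]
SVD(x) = [[-0.25, -0.36, -0.90], [-0.22, -0.88, 0.42], [-0.94, 0.30, 0.14]] @ diag([0.3281256928755678, 0.018259743919406955, 0.0003338067199264536]) @ [[0.97,  -0.08,  0.23],[0.03,  0.98,  0.21],[0.24,  0.2,  -0.95]]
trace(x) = -0.16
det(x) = -0.00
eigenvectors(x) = [[0.27,0.24,-0.21], [0.27,0.24,-0.64], [0.92,-0.94,0.74]]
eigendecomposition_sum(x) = [[-0.08, 0.00, -0.02],[-0.08, 0.00, -0.02],[-0.29, 0.01, -0.07]] + [[-0.0, 0.00, 0.00], [-0.0, 0.0, 0.0], [0.00, -0.00, -0.0]] + [[0.00, -0.0, 0.00], [0.01, -0.01, 0.00], [-0.02, 0.02, -0.0]]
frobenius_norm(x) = 0.33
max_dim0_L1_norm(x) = 0.45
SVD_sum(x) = [[-0.08, 0.01, -0.02], [-0.07, 0.01, -0.02], [-0.30, 0.02, -0.07]] + [[-0.0, -0.01, -0.0], [-0.0, -0.02, -0.00], [0.00, 0.01, 0.0]] + [[-0.0, -0.0, 0.0], [0.00, 0.0, -0.00], [0.00, 0.00, -0.00]]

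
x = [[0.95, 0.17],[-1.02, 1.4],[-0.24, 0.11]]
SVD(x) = [[-0.3, -0.94],  [0.94, -0.32],  [0.14, 0.11]] @ diag([1.81484159754246, 0.8413382053785093]) @ [[-0.71,0.71], [-0.71,-0.71]]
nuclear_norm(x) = 2.66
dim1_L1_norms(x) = [1.12, 2.42, 0.35]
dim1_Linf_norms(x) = [0.95, 1.4, 0.24]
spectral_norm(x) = 1.81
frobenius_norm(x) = 2.00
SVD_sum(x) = [[0.39, -0.39], [-1.21, 1.21], [-0.17, 0.18]] + [[0.56, 0.56], [0.19, 0.19], [-0.07, -0.07]]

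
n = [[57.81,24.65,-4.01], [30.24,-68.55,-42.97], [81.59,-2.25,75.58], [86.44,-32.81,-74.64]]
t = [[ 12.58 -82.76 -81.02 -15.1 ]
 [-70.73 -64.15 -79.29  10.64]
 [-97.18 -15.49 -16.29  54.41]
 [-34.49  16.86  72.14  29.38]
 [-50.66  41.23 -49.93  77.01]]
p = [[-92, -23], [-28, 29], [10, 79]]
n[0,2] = -4.01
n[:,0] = [57.81, 30.24, 81.59, 86.44]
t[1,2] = -79.29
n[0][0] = 57.81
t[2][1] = -15.49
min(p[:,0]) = -92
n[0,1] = 24.65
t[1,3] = 10.64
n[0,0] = 57.81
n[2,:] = [81.59, -2.25, 75.58]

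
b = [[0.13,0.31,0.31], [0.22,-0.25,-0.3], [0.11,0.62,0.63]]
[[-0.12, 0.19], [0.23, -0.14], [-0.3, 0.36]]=b @ [[0.38, 0.07], [-0.33, 0.3], [-0.21, 0.27]]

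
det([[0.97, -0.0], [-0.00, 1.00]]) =0.970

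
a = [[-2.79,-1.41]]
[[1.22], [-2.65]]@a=[[-3.4, -1.72], [7.39, 3.74]]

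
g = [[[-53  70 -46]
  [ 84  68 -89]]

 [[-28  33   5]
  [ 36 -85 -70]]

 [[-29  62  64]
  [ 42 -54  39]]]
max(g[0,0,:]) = 70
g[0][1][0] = 84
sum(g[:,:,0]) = 52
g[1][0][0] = -28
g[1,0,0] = -28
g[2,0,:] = [-29, 62, 64]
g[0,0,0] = -53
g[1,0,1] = 33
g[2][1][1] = -54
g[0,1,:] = [84, 68, -89]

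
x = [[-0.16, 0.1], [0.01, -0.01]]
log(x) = [[-1.94+3.14j, -2.35+0.00j], [-0.24+0.00j, -5.47+3.14j]]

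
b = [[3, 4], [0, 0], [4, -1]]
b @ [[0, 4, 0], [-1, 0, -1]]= [[-4, 12, -4], [0, 0, 0], [1, 16, 1]]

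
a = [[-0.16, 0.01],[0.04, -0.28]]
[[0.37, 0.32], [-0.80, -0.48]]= a@[[-2.17, -1.89], [2.56, 1.44]]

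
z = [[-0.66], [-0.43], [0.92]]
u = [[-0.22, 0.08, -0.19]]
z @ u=[[0.15, -0.05, 0.13],[0.09, -0.03, 0.08],[-0.20, 0.07, -0.17]]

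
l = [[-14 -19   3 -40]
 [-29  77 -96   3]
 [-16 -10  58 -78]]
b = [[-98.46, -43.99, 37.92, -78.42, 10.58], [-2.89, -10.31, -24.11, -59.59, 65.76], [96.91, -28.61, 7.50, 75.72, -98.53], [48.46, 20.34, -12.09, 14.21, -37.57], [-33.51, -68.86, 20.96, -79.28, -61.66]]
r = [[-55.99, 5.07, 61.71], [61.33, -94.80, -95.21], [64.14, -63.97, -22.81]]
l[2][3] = -78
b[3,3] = 14.21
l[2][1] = -10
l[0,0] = -14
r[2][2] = -22.81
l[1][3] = 3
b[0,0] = -98.46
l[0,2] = 3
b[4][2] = 20.96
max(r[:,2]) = 61.71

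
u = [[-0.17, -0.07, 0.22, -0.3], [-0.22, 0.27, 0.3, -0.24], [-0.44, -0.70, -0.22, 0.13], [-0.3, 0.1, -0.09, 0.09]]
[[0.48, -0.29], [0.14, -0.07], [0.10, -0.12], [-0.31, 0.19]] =u @ [[0.33,-0.17], [-0.64,0.47], [-0.06,-0.09], [-1.67,0.88]]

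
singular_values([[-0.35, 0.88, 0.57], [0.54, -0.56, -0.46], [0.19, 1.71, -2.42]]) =[2.97, 1.41, 0.22]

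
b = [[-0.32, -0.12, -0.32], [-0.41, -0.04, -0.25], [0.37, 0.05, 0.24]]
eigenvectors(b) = [[(-0.42+0.12j),-0.42-0.12j,0.20+0.00j], [(-0.67+0j),-0.67-0.00j,0.83+0.00j], [(0.61+0j),(0.61-0j),(-0.52+0j)]]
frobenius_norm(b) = 0.81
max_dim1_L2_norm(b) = 0.48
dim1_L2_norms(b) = [0.47, 0.48, 0.44]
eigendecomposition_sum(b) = [[-0.16-0.07j, -0.07-0.12j, -0.17-0.21j], [-0.20-0.18j, -0.05-0.20j, (-0.16-0.38j)], [0.18+0.16j, (0.04+0.18j), (0.14+0.35j)]] + [[(-0.16+0.07j), -0.07+0.12j, (-0.17+0.21j)], [-0.20+0.18j, -0.05+0.20j, -0.16+0.38j], [(0.18-0.16j), 0.04-0.18j, 0.14-0.35j]] + [[-0.00+0.00j, (0.01+0j), 0.02+0.00j], [(-0+0j), (0.06+0j), (0.06+0j)], [0.00-0.00j, -0.04-0.00j, (-0.04-0j)]]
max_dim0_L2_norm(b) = 0.64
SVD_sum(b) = [[-0.37, -0.07, -0.27], [-0.38, -0.07, -0.28], [0.35, 0.07, 0.26]] + [[0.05, -0.05, -0.05], [-0.03, 0.03, 0.03], [0.02, -0.02, -0.02]] + [[0.0, 0.0, -0.00], [0.0, 0.00, -0.00], [0.0, 0.0, -0.00]]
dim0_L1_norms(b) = [1.1, 0.21, 0.81]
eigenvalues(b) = [(-0.07+0.08j), (-0.07-0.08j), (0.02+0j)]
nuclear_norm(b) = 0.91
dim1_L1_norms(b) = [0.76, 0.7, 0.66]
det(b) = 0.00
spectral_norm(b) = 0.80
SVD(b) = [[-0.58, 0.81, 0.1], [-0.6, -0.51, 0.62], [0.55, 0.3, 0.78]] @ diag([0.7983658930298635, 0.104913597604578, 0.0022445231772506152]) @ [[0.8, 0.15, 0.59], [0.55, -0.59, -0.59], [0.26, 0.79, -0.56]]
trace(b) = -0.12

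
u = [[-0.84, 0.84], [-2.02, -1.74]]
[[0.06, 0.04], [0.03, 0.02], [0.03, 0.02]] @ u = [[-0.13, -0.02],[-0.07, -0.01],[-0.07, -0.01]]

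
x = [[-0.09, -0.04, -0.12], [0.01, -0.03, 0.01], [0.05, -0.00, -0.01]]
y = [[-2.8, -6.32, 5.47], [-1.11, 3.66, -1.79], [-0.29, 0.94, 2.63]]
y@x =[[0.46, 0.30, 0.22], [0.05, -0.07, 0.19], [0.17, -0.02, 0.02]]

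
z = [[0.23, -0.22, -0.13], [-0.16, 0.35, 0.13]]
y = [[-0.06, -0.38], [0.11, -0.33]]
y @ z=[[0.05, -0.12, -0.04],[0.08, -0.14, -0.06]]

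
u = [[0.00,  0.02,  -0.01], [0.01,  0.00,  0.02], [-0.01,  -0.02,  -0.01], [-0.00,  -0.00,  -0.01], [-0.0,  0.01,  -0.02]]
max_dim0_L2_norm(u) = 0.03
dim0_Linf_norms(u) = [0.01, 0.02, 0.02]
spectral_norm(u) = 0.04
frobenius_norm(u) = 0.05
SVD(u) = [[-0.48,-0.47,0.42],[0.56,-0.34,-0.48],[-0.07,0.81,0.06],[-0.25,0.11,-0.52],[-0.62,-0.07,-0.56]] @ diag([0.03536830565238832, 0.0302190551138055, 0.005990965139943863]) @ [[0.18, -0.41, 0.90], [-0.38, -0.87, -0.32], [-0.91, 0.28, 0.31]]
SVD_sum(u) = [[-0.0, 0.01, -0.02],[0.0, -0.01, 0.02],[-0.00, 0.00, -0.0],[-0.00, 0.00, -0.01],[-0.00, 0.01, -0.02]] + [[0.01, 0.01, 0.00], [0.0, 0.01, 0.00], [-0.01, -0.02, -0.01], [-0.0, -0.0, -0.0], [0.0, 0.00, 0.00]] + [[-0.0,0.00,0.00], [0.0,-0.0,-0.00], [-0.00,0.00,0.00], [0.0,-0.0,-0.0], [0.00,-0.0,-0.00]]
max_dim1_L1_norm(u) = 0.04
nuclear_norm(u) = 0.07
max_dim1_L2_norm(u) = 0.02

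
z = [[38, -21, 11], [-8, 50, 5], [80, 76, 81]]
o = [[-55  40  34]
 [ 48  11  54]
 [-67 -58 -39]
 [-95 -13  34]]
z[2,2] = 81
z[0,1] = -21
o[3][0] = -95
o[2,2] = -39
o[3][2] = 34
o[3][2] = 34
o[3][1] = -13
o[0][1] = 40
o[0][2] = 34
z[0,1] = -21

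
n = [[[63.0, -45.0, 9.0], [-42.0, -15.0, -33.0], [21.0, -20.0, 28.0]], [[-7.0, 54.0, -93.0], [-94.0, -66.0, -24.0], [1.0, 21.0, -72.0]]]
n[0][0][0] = 63.0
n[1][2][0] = 1.0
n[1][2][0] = 1.0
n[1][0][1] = 54.0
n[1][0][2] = -93.0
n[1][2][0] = 1.0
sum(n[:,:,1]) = -71.0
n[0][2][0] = 21.0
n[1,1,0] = -94.0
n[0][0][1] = -45.0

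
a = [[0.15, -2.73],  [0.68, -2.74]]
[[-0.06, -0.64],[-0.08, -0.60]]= a@ [[-0.04, 0.08], [0.02, 0.24]]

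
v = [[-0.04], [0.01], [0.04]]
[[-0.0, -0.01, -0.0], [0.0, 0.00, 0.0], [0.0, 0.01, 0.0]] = v@ [[0.08, 0.22, 0.09]]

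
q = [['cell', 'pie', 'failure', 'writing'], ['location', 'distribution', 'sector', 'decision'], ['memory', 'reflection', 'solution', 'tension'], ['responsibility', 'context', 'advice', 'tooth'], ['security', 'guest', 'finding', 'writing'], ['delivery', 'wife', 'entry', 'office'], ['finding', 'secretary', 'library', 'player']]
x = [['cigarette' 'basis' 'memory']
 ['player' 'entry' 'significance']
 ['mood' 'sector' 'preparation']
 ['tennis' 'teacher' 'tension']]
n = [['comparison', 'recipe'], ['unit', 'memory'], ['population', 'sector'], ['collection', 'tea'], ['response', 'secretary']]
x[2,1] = 'sector'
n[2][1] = 'sector'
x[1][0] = 'player'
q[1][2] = 'sector'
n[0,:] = ['comparison', 'recipe']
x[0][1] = 'basis'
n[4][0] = 'response'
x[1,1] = 'entry'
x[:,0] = ['cigarette', 'player', 'mood', 'tennis']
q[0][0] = 'cell'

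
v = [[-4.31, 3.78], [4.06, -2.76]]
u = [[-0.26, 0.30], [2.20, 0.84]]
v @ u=[[9.44, 1.88], [-7.13, -1.10]]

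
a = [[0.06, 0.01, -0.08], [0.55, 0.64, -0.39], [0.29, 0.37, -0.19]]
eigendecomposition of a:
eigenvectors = [[-0.17+0.06j,-0.17-0.06j,0.77+0.00j], [0.81+0.00j,(0.81-0j),-0.32+0.00j], [(0.56-0.03j),0.56+0.03j,(0.56+0j)]]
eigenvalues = [(0.26+0.05j), (0.26-0.05j), (-0+0j)]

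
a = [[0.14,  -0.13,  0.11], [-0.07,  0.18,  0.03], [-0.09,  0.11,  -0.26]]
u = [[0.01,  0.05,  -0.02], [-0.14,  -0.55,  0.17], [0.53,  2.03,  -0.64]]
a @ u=[[0.08, 0.3, -0.10], [-0.01, -0.04, 0.01], [-0.15, -0.59, 0.19]]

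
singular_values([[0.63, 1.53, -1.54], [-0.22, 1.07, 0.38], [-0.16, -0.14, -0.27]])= [2.31, 1.09, 0.26]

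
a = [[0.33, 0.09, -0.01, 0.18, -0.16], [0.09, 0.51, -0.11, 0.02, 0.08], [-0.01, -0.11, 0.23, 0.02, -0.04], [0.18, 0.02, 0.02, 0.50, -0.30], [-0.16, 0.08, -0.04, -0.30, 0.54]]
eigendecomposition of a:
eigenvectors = [[0.37, 0.28, 0.33, 0.76, 0.31], [-0.03, 0.89, -0.43, -0.09, -0.08], [0.06, -0.29, -0.75, 0.18, 0.56], [0.64, 0.10, 0.19, -0.6, 0.43], [-0.67, 0.18, 0.32, -0.13, 0.63]]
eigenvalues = [0.92, 0.59, 0.18, 0.2, 0.21]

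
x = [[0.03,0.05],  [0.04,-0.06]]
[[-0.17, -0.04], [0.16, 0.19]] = x@[[-0.55, 1.89], [-3.01, -1.93]]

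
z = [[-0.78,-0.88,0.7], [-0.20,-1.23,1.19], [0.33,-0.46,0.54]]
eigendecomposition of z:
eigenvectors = [[0.79+0.00j,-0.17+0.02j,-0.17-0.02j], [(0.62+0j),(0.7+0j),(0.7-0j)], [(0.01+0j),0.69+0.02j,0.69-0.02j]]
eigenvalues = [(-1.46+0j), (-0+0.03j), (-0-0.03j)]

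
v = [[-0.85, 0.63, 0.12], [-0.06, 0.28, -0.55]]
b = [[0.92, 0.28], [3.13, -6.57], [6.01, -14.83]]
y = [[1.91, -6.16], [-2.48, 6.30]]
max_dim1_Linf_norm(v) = 0.85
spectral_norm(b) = 17.57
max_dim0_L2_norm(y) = 8.81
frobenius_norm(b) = 17.60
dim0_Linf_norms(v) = [0.85, 0.63, 0.55]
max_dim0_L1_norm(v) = 0.91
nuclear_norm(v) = 1.67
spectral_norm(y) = 9.34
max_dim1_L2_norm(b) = 16.0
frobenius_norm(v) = 1.23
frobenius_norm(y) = 9.35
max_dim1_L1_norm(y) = 8.78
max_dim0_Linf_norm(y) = 6.3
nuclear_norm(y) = 9.69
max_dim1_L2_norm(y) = 6.77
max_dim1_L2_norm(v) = 1.06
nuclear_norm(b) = 18.61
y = v @ b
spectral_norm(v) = 1.08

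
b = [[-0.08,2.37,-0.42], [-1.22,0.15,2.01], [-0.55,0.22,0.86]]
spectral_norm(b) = 2.59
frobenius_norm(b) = 3.53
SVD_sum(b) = [[0.37, 0.14, -0.66],  [-1.1, -0.43, 1.95],  [-0.46, -0.18, 0.82]] + [[-0.45, 2.23, 0.24],[-0.12, 0.58, 0.06],[-0.08, 0.40, 0.04]] + [[0.0, 0.0, 0.0], [0.0, 0.00, 0.0], [-0.00, -0.0, -0.00]]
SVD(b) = [[0.3, 0.95, -0.06],[-0.88, 0.25, -0.4],[-0.37, 0.17, 0.91]] @ diag([2.589696858284176, 2.394712157099924, 0.0048853690648306735]) @ [[0.48,0.19,-0.85],[-0.20,0.97,0.10],[-0.85,-0.12,-0.51]]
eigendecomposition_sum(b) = [[-0.04+0.91j, (1.18+0.36j), -0.20-1.61j], [-0.61+0.21j, 0.07+0.87j, 1.01-0.56j], [(-0.28+0.15j), (0.11+0.41j), 0.44-0.35j]] + [[-0.04-0.91j,1.18-0.36j,-0.20+1.61j], [(-0.61-0.21j),(0.07-0.87j),(1.01+0.56j)], [(-0.28-0.15j),(0.11-0.41j),(0.44+0.35j)]] + [[0.00+0.00j, 0.01+0.00j, (-0.03-0j)], [0j, 0j, (-0-0j)], [0.00+0.00j, (0.01+0j), -0.02-0.00j]]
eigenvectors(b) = [[-0.79+0.00j, -0.79-0.00j, (0.85+0j)], [-0.21-0.52j, -0.21+0.52j, (0.11+0j)], [(-0.14-0.23j), (-0.14+0.23j), 0.51+0.00j]]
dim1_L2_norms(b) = [2.41, 2.36, 1.04]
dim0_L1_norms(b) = [1.85, 2.74, 3.29]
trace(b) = 0.93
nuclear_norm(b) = 4.99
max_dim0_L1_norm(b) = 3.29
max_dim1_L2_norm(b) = 2.41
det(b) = -0.03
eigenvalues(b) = [(0.47+1.43j), (0.47-1.43j), (-0.01+0j)]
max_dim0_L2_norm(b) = 2.38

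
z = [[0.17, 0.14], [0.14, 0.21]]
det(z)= 0.016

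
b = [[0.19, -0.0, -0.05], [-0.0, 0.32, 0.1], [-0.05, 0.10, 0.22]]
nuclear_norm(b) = 0.73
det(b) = 0.01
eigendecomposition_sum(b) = [[0.04, -0.03, 0.05], [-0.03, 0.02, -0.03], [0.05, -0.03, 0.07]] + [[0.14, 0.07, -0.07],[0.07, 0.04, -0.04],[-0.07, -0.04, 0.04]] + [[0.01, -0.04, -0.03], [-0.04, 0.26, 0.17], [-0.03, 0.17, 0.11]]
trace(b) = 0.73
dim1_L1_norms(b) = [0.24, 0.42, 0.37]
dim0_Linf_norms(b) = [0.19, 0.32, 0.22]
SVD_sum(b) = [[0.01, -0.04, -0.03], [-0.04, 0.26, 0.17], [-0.03, 0.17, 0.11]] + [[0.14, 0.07, -0.07], [0.07, 0.04, -0.04], [-0.07, -0.04, 0.04]] + [[0.04, -0.03, 0.05], [-0.03, 0.02, -0.03], [0.05, -0.03, 0.07]]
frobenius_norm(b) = 0.46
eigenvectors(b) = [[-0.58, -0.8, 0.14],[0.38, -0.42, -0.83],[-0.72, 0.43, -0.54]]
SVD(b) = [[-0.14, -0.8, 0.58],[0.83, -0.42, -0.38],[0.54, 0.43, 0.72]] @ diag([0.3854880706495116, 0.2167234396120969, 0.12778848973839155]) @ [[-0.14, 0.83, 0.54],[-0.8, -0.42, 0.43],[0.58, -0.38, 0.72]]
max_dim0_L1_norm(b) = 0.42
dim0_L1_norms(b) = [0.24, 0.42, 0.37]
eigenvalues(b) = [0.13, 0.22, 0.39]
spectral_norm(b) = 0.39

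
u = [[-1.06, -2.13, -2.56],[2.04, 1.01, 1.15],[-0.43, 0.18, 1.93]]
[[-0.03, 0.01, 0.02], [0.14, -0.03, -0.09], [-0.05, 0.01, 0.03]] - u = [[1.03, 2.14, 2.58], [-1.90, -1.04, -1.24], [0.38, -0.17, -1.9]]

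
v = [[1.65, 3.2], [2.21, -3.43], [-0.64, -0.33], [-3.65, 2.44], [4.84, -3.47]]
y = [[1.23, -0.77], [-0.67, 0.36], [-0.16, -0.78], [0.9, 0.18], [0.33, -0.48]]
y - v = [[-0.42, -3.97],  [-2.88, 3.79],  [0.48, -0.45],  [4.55, -2.26],  [-4.51, 2.99]]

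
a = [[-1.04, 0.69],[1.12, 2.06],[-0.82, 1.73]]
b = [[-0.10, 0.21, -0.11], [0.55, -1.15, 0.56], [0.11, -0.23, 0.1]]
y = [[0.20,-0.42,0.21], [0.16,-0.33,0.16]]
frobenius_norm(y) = 0.65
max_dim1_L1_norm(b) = 2.26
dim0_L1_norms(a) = [2.98, 4.48]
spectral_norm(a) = 2.78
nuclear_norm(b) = 1.46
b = a @ y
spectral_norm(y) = 0.65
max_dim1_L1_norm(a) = 3.18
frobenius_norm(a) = 3.27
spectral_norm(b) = 1.44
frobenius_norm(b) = 1.44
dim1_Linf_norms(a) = [1.04, 2.06, 1.73]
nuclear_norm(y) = 0.65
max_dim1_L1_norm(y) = 0.83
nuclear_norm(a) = 4.51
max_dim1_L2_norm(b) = 1.39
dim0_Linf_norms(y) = [0.2, 0.42, 0.21]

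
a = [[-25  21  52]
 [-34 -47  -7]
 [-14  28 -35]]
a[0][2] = 52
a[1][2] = -7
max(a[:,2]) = 52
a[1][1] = -47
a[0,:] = [-25, 21, 52]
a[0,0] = -25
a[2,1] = 28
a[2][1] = 28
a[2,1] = 28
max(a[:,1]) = 28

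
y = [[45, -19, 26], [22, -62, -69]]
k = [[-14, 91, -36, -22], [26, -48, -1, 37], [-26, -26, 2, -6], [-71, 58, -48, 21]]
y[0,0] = 45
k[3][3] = 21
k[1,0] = 26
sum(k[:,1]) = 75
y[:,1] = [-19, -62]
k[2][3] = -6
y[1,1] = -62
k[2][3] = -6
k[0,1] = 91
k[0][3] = -22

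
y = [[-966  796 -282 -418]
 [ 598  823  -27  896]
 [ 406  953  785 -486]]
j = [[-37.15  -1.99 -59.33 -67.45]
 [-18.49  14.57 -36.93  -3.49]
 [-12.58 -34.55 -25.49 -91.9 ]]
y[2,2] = 785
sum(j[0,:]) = -165.92000000000002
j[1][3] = -3.49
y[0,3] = -418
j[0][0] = -37.15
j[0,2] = -59.33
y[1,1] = 823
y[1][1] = 823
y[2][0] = 406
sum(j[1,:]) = -44.339999999999996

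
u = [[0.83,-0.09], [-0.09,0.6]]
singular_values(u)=[0.86, 0.57]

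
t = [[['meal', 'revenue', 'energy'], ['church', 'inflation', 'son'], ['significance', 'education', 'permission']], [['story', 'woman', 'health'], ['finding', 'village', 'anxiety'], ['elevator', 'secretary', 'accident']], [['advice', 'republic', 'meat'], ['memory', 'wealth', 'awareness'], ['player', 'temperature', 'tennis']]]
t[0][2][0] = 'significance'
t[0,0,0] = 'meal'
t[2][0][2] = 'meat'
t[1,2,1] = 'secretary'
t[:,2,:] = [['significance', 'education', 'permission'], ['elevator', 'secretary', 'accident'], ['player', 'temperature', 'tennis']]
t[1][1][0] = 'finding'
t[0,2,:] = ['significance', 'education', 'permission']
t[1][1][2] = 'anxiety'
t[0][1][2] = 'son'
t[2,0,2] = 'meat'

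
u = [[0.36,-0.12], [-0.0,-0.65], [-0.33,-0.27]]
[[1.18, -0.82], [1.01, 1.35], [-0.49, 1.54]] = u@ [[2.76, -2.96], [-1.56, -2.07]]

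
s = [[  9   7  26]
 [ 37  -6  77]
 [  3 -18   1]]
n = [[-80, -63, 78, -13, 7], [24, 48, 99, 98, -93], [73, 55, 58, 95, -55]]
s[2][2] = 1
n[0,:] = [-80, -63, 78, -13, 7]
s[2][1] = -18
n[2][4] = -55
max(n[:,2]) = 99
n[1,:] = [24, 48, 99, 98, -93]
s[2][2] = 1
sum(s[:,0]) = 49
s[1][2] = 77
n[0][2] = 78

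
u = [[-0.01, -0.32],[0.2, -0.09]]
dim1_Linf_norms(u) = [0.32, 0.2]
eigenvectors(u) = [[0.78+0.00j,(0.78-0j)], [0.10-0.61j,(0.1+0.61j)]]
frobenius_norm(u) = 0.39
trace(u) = -0.10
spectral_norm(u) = 0.34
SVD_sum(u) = [[0.06,  -0.31], [0.03,  -0.13]] + [[-0.07, -0.01], [0.17, 0.04]]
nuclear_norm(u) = 0.53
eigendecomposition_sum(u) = [[-0.00+0.13j,-0.16-0.03j], [(0.1+0.02j),-0.04+0.12j]] + [[-0.00-0.13j, (-0.16+0.03j)], [(0.1-0.02j), -0.04-0.12j]]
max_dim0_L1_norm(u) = 0.41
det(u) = 0.06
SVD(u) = [[0.93, 0.38], [0.38, -0.93]] @ diag([0.3368750714067543, 0.19265302038819476]) @ [[0.20, -0.98], [-0.98, -0.2]]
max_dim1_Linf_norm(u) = 0.32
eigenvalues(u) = [(-0.05+0.25j), (-0.05-0.25j)]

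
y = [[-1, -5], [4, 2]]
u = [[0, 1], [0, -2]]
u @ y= [[4, 2], [-8, -4]]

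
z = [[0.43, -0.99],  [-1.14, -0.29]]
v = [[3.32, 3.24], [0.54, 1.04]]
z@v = [[0.89, 0.36], [-3.94, -4.00]]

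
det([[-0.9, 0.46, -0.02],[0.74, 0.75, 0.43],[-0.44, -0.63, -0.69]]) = 0.373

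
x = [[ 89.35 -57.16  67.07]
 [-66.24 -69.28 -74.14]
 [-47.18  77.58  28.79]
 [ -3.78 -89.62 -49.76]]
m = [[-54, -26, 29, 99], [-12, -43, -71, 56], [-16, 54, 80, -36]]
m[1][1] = -43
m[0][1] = -26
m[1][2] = -71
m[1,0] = -12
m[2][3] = -36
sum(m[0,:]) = 48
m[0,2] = 29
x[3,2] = -49.76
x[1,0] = -66.24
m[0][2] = 29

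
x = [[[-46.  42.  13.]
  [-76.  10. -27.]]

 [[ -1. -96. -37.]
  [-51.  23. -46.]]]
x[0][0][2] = 13.0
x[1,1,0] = -51.0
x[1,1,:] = [-51.0, 23.0, -46.0]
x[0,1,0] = -76.0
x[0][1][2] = -27.0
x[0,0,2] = 13.0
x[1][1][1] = 23.0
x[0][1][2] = -27.0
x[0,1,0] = -76.0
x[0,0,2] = 13.0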